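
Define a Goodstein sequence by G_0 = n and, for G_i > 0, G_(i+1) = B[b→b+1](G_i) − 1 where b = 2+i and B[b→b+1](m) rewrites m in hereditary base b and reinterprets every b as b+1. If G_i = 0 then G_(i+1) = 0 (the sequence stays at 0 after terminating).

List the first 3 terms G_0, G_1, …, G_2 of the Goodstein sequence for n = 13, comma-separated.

G_0=13  [base 2] 2^(2 + 1) + 2^2 + 1  →[2↦3]→  3^(3 + 1) + 3^3 + 1 = 109  −1 ⇒ G_1=108
G_1=108  [base 3] 3^(3 + 1) + 3^3  →[3↦4]→  4^(4 + 1) + 4^4 = 1280  −1 ⇒ G_2=1279

13, 108, 1279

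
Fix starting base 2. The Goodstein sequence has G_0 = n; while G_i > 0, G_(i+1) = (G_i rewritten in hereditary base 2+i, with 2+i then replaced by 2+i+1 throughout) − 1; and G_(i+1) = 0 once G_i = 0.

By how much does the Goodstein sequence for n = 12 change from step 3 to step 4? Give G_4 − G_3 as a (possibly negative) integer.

base 2: 12 = 2^(2 + 1) + 2^2; at 3: 3^(3 + 1) + 3^3 = 108; next = 107
base 3: 107 = 3^(3 + 1) + 2·3^2 + 2·3 + 2; at 4: 4^(4 + 1) + 2·4^2 + 2·4 + 2 = 1066; next = 1065
base 4: 1065 = 4^(4 + 1) + 2·4^2 + 2·4 + 1; at 5: 5^(5 + 1) + 2·5^2 + 2·5 + 1 = 15686; next = 15685
base 5: 15685 = 5^(5 + 1) + 2·5^2 + 2·5; at 6: 6^(6 + 1) + 2·6^2 + 2·6 = 280020; next = 280019

264334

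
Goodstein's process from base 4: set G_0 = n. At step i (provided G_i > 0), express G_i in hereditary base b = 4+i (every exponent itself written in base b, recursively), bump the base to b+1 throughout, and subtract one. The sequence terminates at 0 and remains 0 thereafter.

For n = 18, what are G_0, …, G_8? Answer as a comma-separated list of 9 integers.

18, 26, 36, 48, 53, 58, 63, 68, 73

step 0: 18 = 4^2 + 2; sub 5 for 4: 5^2 + 2; = 27; G_1 = 27−1 = 26
step 1: 26 = 5^2 + 1; sub 6 for 5: 6^2 + 1; = 37; G_2 = 37−1 = 36
step 2: 36 = 6^2; sub 7 for 6: 7^2; = 49; G_3 = 49−1 = 48
step 3: 48 = 6·7 + 6; sub 8 for 7: 6·8 + 6; = 54; G_4 = 54−1 = 53
step 4: 53 = 6·8 + 5; sub 9 for 8: 6·9 + 5; = 59; G_5 = 59−1 = 58
step 5: 58 = 6·9 + 4; sub 10 for 9: 6·10 + 4; = 64; G_6 = 64−1 = 63
step 6: 63 = 6·10 + 3; sub 11 for 10: 6·11 + 3; = 69; G_7 = 69−1 = 68
step 7: 68 = 6·11 + 2; sub 12 for 11: 6·12 + 2; = 74; G_8 = 74−1 = 73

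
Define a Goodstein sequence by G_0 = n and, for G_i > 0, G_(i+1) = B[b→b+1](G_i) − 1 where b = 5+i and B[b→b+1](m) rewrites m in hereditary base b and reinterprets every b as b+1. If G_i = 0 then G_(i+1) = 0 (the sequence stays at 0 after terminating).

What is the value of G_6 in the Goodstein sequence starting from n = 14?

step 0: 14 = 2·5 + 4; sub 6 for 5: 2·6 + 4; = 16; G_1 = 16−1 = 15
step 1: 15 = 2·6 + 3; sub 7 for 6: 2·7 + 3; = 17; G_2 = 17−1 = 16
step 2: 16 = 2·7 + 2; sub 8 for 7: 2·8 + 2; = 18; G_3 = 18−1 = 17
step 3: 17 = 2·8 + 1; sub 9 for 8: 2·9 + 1; = 19; G_4 = 19−1 = 18
step 4: 18 = 2·9; sub 10 for 9: 2·10; = 20; G_5 = 20−1 = 19
step 5: 19 = 10 + 9; sub 11 for 10: 11 + 9; = 20; G_6 = 20−1 = 19
step 6: 19 = 11 + 8; sub 12 for 11: 12 + 8; = 20; G_7 = 20−1 = 19

19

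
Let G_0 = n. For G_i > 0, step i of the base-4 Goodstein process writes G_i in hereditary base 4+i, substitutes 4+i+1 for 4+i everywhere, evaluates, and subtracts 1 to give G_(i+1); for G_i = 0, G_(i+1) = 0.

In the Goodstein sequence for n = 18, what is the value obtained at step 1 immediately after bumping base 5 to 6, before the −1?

base 4: 18 = 4^2 + 2; at 5: 5^2 + 2 = 27; next = 26
base 5: 26 = 5^2 + 1; at 6: 6^2 + 1 = 37; next = 36

37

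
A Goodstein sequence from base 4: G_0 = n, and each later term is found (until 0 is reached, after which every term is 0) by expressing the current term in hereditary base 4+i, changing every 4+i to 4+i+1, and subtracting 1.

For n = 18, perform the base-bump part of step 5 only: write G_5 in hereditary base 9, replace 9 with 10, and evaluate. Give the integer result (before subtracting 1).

64

base 4: 18 = 4^2 + 2; at 5: 5^2 + 2 = 27; next = 26
base 5: 26 = 5^2 + 1; at 6: 6^2 + 1 = 37; next = 36
base 6: 36 = 6^2; at 7: 7^2 = 49; next = 48
base 7: 48 = 6·7 + 6; at 8: 6·8 + 6 = 54; next = 53
base 8: 53 = 6·8 + 5; at 9: 6·9 + 5 = 59; next = 58
base 9: 58 = 6·9 + 4; at 10: 6·10 + 4 = 64; next = 63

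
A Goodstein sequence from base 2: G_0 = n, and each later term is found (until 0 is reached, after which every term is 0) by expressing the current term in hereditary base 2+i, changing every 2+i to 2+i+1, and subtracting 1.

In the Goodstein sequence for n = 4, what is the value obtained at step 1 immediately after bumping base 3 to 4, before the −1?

42

i=0: 4 = 2^2 (b=2); 2→3: 3^3 = 27; 27−1 = 26
i=1: 26 = 2·3^2 + 2·3 + 2 (b=3); 3→4: 2·4^2 + 2·4 + 2 = 42; 42−1 = 41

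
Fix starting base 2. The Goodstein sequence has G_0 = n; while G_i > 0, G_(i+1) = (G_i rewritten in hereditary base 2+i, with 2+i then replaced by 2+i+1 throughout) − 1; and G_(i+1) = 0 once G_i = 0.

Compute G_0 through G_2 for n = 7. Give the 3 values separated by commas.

base 2: 7 = 2^2 + 2 + 1; at 3: 3^3 + 3 + 1 = 31; next = 30
base 3: 30 = 3^3 + 3; at 4: 4^4 + 4 = 260; next = 259

7, 30, 259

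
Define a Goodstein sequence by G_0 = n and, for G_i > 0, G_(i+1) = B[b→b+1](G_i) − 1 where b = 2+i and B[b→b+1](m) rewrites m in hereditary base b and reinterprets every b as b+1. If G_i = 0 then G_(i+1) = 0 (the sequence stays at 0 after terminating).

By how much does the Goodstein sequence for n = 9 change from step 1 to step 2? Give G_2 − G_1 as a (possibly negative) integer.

942

i=0: 9 = 2^(2 + 1) + 1 (b=2); 2→3: 3^(3 + 1) + 1 = 82; 82−1 = 81
i=1: 81 = 3^(3 + 1) (b=3); 3→4: 4^(4 + 1) = 1024; 1024−1 = 1023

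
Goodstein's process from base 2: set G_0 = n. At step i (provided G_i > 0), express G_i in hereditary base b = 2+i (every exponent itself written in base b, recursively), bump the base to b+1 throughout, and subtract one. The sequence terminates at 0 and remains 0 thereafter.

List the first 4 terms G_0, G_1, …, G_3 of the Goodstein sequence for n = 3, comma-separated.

3, 3, 3, 2

base 2: 3 = 2 + 1; at 3: 3 + 1 = 4; next = 3
base 3: 3 = 3; at 4: 4 = 4; next = 3
base 4: 3 = 3; at 5: 3 = 3; next = 2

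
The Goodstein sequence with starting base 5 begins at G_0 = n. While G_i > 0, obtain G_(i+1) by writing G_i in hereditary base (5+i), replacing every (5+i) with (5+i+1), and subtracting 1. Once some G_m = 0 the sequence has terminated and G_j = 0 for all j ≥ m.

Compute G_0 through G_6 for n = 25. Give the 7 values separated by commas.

i=0: 25 = 5^2 (b=5); 5→6: 6^2 = 36; 36−1 = 35
i=1: 35 = 5·6 + 5 (b=6); 6→7: 5·7 + 5 = 40; 40−1 = 39
i=2: 39 = 5·7 + 4 (b=7); 7→8: 5·8 + 4 = 44; 44−1 = 43
i=3: 43 = 5·8 + 3 (b=8); 8→9: 5·9 + 3 = 48; 48−1 = 47
i=4: 47 = 5·9 + 2 (b=9); 9→10: 5·10 + 2 = 52; 52−1 = 51
i=5: 51 = 5·10 + 1 (b=10); 10→11: 5·11 + 1 = 56; 56−1 = 55

25, 35, 39, 43, 47, 51, 55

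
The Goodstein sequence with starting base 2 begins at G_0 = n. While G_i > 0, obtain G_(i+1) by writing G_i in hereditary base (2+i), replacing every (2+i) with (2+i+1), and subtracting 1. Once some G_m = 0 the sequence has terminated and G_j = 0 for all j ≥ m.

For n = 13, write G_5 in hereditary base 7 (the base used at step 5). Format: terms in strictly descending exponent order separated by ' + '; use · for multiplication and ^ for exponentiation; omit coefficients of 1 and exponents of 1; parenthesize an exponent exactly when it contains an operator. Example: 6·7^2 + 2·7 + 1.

13 —HB2→ 2^(2 + 1) + 2^2 + 1 —bump→ 3^(3 + 1) + 3^3 + 1 = 109 —(−1)→ 108
108 —HB3→ 3^(3 + 1) + 3^3 —bump→ 4^(4 + 1) + 4^4 = 1280 —(−1)→ 1279
1279 —HB4→ 4^(4 + 1) + 3·4^3 + 3·4^2 + 3·4 + 3 —bump→ 5^(5 + 1) + 3·5^3 + 3·5^2 + 3·5 + 3 = 16093 —(−1)→ 16092
16092 —HB5→ 5^(5 + 1) + 3·5^3 + 3·5^2 + 3·5 + 2 —bump→ 6^(6 + 1) + 3·6^3 + 3·6^2 + 3·6 + 2 = 280712 —(−1)→ 280711
280711 —HB6→ 6^(6 + 1) + 3·6^3 + 3·6^2 + 3·6 + 1 —bump→ 7^(7 + 1) + 3·7^3 + 3·7^2 + 3·7 + 1 = 5765999 —(−1)→ 5765998
5765998 —HB7→ 7^(7 + 1) + 3·7^3 + 3·7^2 + 3·7 —bump→ 8^(8 + 1) + 3·8^3 + 3·8^2 + 3·8 = 134219480 —(−1)→ 134219479

7^(7 + 1) + 3·7^3 + 3·7^2 + 3·7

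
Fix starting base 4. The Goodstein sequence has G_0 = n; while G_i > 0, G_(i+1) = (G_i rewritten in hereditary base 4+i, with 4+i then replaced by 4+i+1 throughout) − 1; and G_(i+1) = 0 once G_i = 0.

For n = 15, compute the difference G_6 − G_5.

1

(0) 15|_4 = 3·4 + 3 ↦ 3·5 + 3|_5 = 18 ⇒ 17
(1) 17|_5 = 3·5 + 2 ↦ 3·6 + 2|_6 = 20 ⇒ 19
(2) 19|_6 = 3·6 + 1 ↦ 3·7 + 1|_7 = 22 ⇒ 21
(3) 21|_7 = 3·7 ↦ 3·8|_8 = 24 ⇒ 23
(4) 23|_8 = 2·8 + 7 ↦ 2·9 + 7|_9 = 25 ⇒ 24
(5) 24|_9 = 2·9 + 6 ↦ 2·10 + 6|_10 = 26 ⇒ 25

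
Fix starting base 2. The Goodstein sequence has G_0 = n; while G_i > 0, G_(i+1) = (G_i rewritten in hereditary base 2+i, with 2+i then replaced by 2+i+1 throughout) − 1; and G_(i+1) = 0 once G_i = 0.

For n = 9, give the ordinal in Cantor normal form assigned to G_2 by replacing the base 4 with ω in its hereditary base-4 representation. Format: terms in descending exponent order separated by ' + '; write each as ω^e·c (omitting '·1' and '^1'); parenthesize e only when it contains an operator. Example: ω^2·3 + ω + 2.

ω^ω·3 + ω^3·3 + ω^2·3 + ω·3 + 3

G_0 = 9. HB_2(9) = 2^(2 + 1) + 1. Bump = 82. G_1 = 81.
G_1 = 81. HB_3(81) = 3^(3 + 1). Bump = 1024. G_2 = 1023.
G_2 = 1023. HB_4(1023) = 3·4^4 + 3·4^3 + 3·4^2 + 3·4 + 3. Bump = 9843. G_3 = 9842.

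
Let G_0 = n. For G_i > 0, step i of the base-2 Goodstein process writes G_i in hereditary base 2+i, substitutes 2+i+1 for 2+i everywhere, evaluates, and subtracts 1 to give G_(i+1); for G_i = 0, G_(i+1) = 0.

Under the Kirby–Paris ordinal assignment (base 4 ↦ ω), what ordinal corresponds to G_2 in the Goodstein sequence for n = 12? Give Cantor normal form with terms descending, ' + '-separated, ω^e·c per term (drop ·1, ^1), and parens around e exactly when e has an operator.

ω^(ω + 1) + ω^2·2 + ω·2 + 1

G_0=12  [base 2] 2^(2 + 1) + 2^2  →[2↦3]→  3^(3 + 1) + 3^3 = 108  −1 ⇒ G_1=107
G_1=107  [base 3] 3^(3 + 1) + 2·3^2 + 2·3 + 2  →[3↦4]→  4^(4 + 1) + 2·4^2 + 2·4 + 2 = 1066  −1 ⇒ G_2=1065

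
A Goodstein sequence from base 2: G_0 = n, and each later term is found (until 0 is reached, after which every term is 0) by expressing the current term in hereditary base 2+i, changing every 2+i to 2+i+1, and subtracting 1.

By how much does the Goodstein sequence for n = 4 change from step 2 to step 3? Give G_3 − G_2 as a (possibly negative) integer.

19

G_0=4  [base 2] 2^2  →[2↦3]→  3^3 = 27  −1 ⇒ G_1=26
G_1=26  [base 3] 2·3^2 + 2·3 + 2  →[3↦4]→  2·4^2 + 2·4 + 2 = 42  −1 ⇒ G_2=41
G_2=41  [base 4] 2·4^2 + 2·4 + 1  →[4↦5]→  2·5^2 + 2·5 + 1 = 61  −1 ⇒ G_3=60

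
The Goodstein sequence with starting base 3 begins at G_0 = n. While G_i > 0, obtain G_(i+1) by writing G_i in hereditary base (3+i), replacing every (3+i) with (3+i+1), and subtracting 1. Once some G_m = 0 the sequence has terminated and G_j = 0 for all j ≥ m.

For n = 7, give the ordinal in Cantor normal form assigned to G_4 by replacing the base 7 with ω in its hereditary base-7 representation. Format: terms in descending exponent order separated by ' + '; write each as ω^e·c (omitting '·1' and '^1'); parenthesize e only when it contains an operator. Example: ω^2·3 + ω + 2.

ω + 2

step 0: 7 = 2·3 + 1; sub 4 for 3: 2·4 + 1; = 9; G_1 = 9−1 = 8
step 1: 8 = 2·4; sub 5 for 4: 2·5; = 10; G_2 = 10−1 = 9
step 2: 9 = 5 + 4; sub 6 for 5: 6 + 4; = 10; G_3 = 10−1 = 9
step 3: 9 = 6 + 3; sub 7 for 6: 7 + 3; = 10; G_4 = 10−1 = 9
step 4: 9 = 7 + 2; sub 8 for 7: 8 + 2; = 10; G_5 = 10−1 = 9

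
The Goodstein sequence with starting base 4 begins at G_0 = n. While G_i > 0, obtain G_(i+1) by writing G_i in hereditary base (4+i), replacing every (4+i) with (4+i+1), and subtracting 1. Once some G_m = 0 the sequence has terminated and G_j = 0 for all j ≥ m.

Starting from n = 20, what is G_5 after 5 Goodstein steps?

base 4: 20 = 4^2 + 4; at 5: 5^2 + 5 = 30; next = 29
base 5: 29 = 5^2 + 4; at 6: 6^2 + 4 = 40; next = 39
base 6: 39 = 6^2 + 3; at 7: 7^2 + 3 = 52; next = 51
base 7: 51 = 7^2 + 2; at 8: 8^2 + 2 = 66; next = 65
base 8: 65 = 8^2 + 1; at 9: 9^2 + 1 = 82; next = 81

81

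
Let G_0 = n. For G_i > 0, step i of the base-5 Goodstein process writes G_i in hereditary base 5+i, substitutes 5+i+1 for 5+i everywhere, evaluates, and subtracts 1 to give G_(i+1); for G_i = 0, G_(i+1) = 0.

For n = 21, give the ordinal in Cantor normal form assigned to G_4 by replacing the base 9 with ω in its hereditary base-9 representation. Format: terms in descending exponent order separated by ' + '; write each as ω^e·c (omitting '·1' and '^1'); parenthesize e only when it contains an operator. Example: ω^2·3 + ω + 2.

21 —HB5→ 4·5 + 1 —bump→ 4·6 + 1 = 25 —(−1)→ 24
24 —HB6→ 4·6 —bump→ 4·7 = 28 —(−1)→ 27
27 —HB7→ 3·7 + 6 —bump→ 3·8 + 6 = 30 —(−1)→ 29
29 —HB8→ 3·8 + 5 —bump→ 3·9 + 5 = 32 —(−1)→ 31
31 —HB9→ 3·9 + 4 —bump→ 3·10 + 4 = 34 —(−1)→ 33

ω·3 + 4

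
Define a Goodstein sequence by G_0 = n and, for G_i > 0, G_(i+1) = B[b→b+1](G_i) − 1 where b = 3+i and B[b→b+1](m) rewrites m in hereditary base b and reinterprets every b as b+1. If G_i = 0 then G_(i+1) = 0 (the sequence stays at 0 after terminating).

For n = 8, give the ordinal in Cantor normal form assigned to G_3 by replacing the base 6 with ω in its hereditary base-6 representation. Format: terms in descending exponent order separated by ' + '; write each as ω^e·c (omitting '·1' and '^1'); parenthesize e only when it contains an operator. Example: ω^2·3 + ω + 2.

ω + 5

base 3: 8 = 2·3 + 2; at 4: 2·4 + 2 = 10; next = 9
base 4: 9 = 2·4 + 1; at 5: 2·5 + 1 = 11; next = 10
base 5: 10 = 2·5; at 6: 2·6 = 12; next = 11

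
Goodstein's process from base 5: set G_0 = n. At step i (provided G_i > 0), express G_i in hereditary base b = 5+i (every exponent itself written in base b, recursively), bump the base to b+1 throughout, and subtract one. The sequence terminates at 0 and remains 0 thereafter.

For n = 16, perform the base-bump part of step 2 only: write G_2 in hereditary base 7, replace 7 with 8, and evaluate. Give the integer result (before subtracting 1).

G_0 = 16. HB_5(16) = 3·5 + 1. Bump = 19. G_1 = 18.
G_1 = 18. HB_6(18) = 3·6. Bump = 21. G_2 = 20.
G_2 = 20. HB_7(20) = 2·7 + 6. Bump = 22. G_3 = 21.

22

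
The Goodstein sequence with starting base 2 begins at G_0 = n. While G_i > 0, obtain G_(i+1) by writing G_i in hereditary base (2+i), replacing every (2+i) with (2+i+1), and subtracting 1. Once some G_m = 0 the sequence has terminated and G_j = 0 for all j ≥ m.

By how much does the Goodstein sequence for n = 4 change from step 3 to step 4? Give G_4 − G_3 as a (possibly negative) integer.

G_0 = 4. HB_2(4) = 2^2. Bump = 27. G_1 = 26.
G_1 = 26. HB_3(26) = 2·3^2 + 2·3 + 2. Bump = 42. G_2 = 41.
G_2 = 41. HB_4(41) = 2·4^2 + 2·4 + 1. Bump = 61. G_3 = 60.
G_3 = 60. HB_5(60) = 2·5^2 + 2·5. Bump = 84. G_4 = 83.

23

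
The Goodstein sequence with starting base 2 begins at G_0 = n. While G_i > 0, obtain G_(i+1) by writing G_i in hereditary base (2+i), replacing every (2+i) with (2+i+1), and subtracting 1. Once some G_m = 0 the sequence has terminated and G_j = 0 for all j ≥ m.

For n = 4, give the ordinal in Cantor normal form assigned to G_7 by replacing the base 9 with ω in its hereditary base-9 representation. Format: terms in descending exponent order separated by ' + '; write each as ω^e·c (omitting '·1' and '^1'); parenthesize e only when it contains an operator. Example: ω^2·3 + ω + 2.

ω^2·2 + ω + 2

G_0 = 4. HB_2(4) = 2^2. Bump = 27. G_1 = 26.
G_1 = 26. HB_3(26) = 2·3^2 + 2·3 + 2. Bump = 42. G_2 = 41.
G_2 = 41. HB_4(41) = 2·4^2 + 2·4 + 1. Bump = 61. G_3 = 60.
G_3 = 60. HB_5(60) = 2·5^2 + 2·5. Bump = 84. G_4 = 83.
G_4 = 83. HB_6(83) = 2·6^2 + 6 + 5. Bump = 110. G_5 = 109.
G_5 = 109. HB_7(109) = 2·7^2 + 7 + 4. Bump = 140. G_6 = 139.
G_6 = 139. HB_8(139) = 2·8^2 + 8 + 3. Bump = 174. G_7 = 173.
G_7 = 173. HB_9(173) = 2·9^2 + 9 + 2. Bump = 212. G_8 = 211.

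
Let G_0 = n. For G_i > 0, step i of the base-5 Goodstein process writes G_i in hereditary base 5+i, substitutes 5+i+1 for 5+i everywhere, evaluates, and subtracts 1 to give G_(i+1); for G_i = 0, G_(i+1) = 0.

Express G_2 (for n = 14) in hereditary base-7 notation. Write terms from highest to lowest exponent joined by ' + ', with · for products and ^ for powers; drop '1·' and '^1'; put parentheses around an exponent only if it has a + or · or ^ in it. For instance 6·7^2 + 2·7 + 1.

2·7 + 2

G_0 = 14. HB_5(14) = 2·5 + 4. Bump = 16. G_1 = 15.
G_1 = 15. HB_6(15) = 2·6 + 3. Bump = 17. G_2 = 16.
G_2 = 16. HB_7(16) = 2·7 + 2. Bump = 18. G_3 = 17.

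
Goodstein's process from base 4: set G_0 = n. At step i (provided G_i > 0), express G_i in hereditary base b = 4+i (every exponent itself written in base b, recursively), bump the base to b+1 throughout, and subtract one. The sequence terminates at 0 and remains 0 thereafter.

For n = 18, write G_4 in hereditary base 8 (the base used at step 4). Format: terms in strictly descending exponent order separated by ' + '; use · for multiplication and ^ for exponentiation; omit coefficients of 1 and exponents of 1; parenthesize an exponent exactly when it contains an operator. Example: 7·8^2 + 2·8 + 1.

G_0=18  [base 4] 4^2 + 2  →[4↦5]→  5^2 + 2 = 27  −1 ⇒ G_1=26
G_1=26  [base 5] 5^2 + 1  →[5↦6]→  6^2 + 1 = 37  −1 ⇒ G_2=36
G_2=36  [base 6] 6^2  →[6↦7]→  7^2 = 49  −1 ⇒ G_3=48
G_3=48  [base 7] 6·7 + 6  →[7↦8]→  6·8 + 6 = 54  −1 ⇒ G_4=53
G_4=53  [base 8] 6·8 + 5  →[8↦9]→  6·9 + 5 = 59  −1 ⇒ G_5=58

6·8 + 5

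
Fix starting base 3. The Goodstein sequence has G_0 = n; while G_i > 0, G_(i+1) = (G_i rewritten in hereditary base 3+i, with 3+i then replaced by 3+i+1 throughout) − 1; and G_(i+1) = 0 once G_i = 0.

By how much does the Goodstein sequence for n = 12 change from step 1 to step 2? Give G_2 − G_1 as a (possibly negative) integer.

12 —HB3→ 3^2 + 3 —bump→ 4^2 + 4 = 20 —(−1)→ 19
19 —HB4→ 4^2 + 3 —bump→ 5^2 + 3 = 28 —(−1)→ 27

8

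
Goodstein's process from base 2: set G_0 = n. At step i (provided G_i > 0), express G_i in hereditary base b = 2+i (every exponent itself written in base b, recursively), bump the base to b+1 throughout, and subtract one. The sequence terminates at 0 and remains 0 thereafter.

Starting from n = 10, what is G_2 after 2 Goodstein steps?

(0) 10|_2 = 2^(2 + 1) + 2 ↦ 3^(3 + 1) + 3|_3 = 84 ⇒ 83
(1) 83|_3 = 3^(3 + 1) + 2 ↦ 4^(4 + 1) + 2|_4 = 1026 ⇒ 1025
(2) 1025|_4 = 4^(4 + 1) + 1 ↦ 5^(5 + 1) + 1|_5 = 15626 ⇒ 15625

1025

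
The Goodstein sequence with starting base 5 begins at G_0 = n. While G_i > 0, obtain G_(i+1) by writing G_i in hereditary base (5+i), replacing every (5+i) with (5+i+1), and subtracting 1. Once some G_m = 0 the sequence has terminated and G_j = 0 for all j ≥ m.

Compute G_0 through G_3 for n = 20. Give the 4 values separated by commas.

20, 23, 25, 27

base 5: 20 = 4·5; at 6: 4·6 = 24; next = 23
base 6: 23 = 3·6 + 5; at 7: 3·7 + 5 = 26; next = 25
base 7: 25 = 3·7 + 4; at 8: 3·8 + 4 = 28; next = 27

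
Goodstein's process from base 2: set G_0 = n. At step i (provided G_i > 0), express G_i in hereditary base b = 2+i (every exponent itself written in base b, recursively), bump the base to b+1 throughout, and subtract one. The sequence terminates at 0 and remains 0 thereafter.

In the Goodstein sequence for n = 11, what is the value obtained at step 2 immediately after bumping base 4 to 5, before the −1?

G_0 = 11. HB_2(11) = 2^(2 + 1) + 2 + 1. Bump = 85. G_1 = 84.
G_1 = 84. HB_3(84) = 3^(3 + 1) + 3. Bump = 1028. G_2 = 1027.

15628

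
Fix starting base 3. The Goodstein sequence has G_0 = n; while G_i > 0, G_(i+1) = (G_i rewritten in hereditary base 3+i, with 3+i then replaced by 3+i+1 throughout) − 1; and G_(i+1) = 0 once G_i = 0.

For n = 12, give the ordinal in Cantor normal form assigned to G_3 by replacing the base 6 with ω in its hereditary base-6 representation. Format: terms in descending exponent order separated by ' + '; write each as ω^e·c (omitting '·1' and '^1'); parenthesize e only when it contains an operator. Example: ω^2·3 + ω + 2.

ω^2 + 1

G_0 = 12. HB_3(12) = 3^2 + 3. Bump = 20. G_1 = 19.
G_1 = 19. HB_4(19) = 4^2 + 3. Bump = 28. G_2 = 27.
G_2 = 27. HB_5(27) = 5^2 + 2. Bump = 38. G_3 = 37.
G_3 = 37. HB_6(37) = 6^2 + 1. Bump = 50. G_4 = 49.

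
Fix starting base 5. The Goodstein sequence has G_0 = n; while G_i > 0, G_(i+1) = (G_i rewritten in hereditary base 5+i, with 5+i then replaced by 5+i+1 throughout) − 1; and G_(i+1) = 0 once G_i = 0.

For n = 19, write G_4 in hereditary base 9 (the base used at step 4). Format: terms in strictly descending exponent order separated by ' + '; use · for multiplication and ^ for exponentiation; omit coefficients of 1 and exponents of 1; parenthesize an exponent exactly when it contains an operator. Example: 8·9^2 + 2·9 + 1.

base 5: 19 = 3·5 + 4; at 6: 3·6 + 4 = 22; next = 21
base 6: 21 = 3·6 + 3; at 7: 3·7 + 3 = 24; next = 23
base 7: 23 = 3·7 + 2; at 8: 3·8 + 2 = 26; next = 25
base 8: 25 = 3·8 + 1; at 9: 3·9 + 1 = 28; next = 27
base 9: 27 = 3·9; at 10: 3·10 = 30; next = 29

3·9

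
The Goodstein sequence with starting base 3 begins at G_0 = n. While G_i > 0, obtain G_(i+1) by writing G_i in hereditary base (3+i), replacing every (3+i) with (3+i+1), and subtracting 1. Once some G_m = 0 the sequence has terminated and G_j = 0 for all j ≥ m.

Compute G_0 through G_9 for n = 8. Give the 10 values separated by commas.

G_0 = 8. HB_3(8) = 2·3 + 2. Bump = 10. G_1 = 9.
G_1 = 9. HB_4(9) = 2·4 + 1. Bump = 11. G_2 = 10.
G_2 = 10. HB_5(10) = 2·5. Bump = 12. G_3 = 11.
G_3 = 11. HB_6(11) = 6 + 5. Bump = 12. G_4 = 11.
G_4 = 11. HB_7(11) = 7 + 4. Bump = 12. G_5 = 11.
G_5 = 11. HB_8(11) = 8 + 3. Bump = 12. G_6 = 11.
G_6 = 11. HB_9(11) = 9 + 2. Bump = 12. G_7 = 11.
G_7 = 11. HB_10(11) = 10 + 1. Bump = 12. G_8 = 11.
G_8 = 11. HB_11(11) = 11. Bump = 12. G_9 = 11.

8, 9, 10, 11, 11, 11, 11, 11, 11, 11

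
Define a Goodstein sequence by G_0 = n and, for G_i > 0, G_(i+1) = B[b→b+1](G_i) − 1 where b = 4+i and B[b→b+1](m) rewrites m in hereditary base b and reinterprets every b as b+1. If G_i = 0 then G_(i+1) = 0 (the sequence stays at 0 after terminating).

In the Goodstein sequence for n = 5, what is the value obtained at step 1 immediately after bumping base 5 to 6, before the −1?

(0) 5|_4 = 4 + 1 ↦ 5 + 1|_5 = 6 ⇒ 5
(1) 5|_5 = 5 ↦ 6|_6 = 6 ⇒ 5

6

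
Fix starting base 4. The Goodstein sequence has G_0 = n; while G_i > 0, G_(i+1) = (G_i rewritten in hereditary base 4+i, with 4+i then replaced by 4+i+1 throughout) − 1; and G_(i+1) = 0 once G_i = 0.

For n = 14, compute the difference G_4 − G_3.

1

step 0: 14 = 3·4 + 2; sub 5 for 4: 3·5 + 2; = 17; G_1 = 17−1 = 16
step 1: 16 = 3·5 + 1; sub 6 for 5: 3·6 + 1; = 19; G_2 = 19−1 = 18
step 2: 18 = 3·6; sub 7 for 6: 3·7; = 21; G_3 = 21−1 = 20
step 3: 20 = 2·7 + 6; sub 8 for 7: 2·8 + 6; = 22; G_4 = 22−1 = 21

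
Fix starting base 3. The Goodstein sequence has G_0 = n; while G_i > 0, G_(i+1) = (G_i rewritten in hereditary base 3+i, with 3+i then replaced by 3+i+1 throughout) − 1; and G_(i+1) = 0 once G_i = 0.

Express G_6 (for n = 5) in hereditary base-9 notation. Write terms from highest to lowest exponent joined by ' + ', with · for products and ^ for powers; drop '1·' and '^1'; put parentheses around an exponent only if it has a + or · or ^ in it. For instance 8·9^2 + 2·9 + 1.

i=0: 5 = 3 + 2 (b=3); 3→4: 4 + 2 = 6; 6−1 = 5
i=1: 5 = 4 + 1 (b=4); 4→5: 5 + 1 = 6; 6−1 = 5
i=2: 5 = 5 (b=5); 5→6: 6 = 6; 6−1 = 5
i=3: 5 = 5 (b=6); 6→7: 5 = 5; 5−1 = 4
i=4: 4 = 4 (b=7); 7→8: 4 = 4; 4−1 = 3
i=5: 3 = 3 (b=8); 8→9: 3 = 3; 3−1 = 2
i=6: 2 = 2 (b=9); 9→10: 2 = 2; 2−1 = 1

2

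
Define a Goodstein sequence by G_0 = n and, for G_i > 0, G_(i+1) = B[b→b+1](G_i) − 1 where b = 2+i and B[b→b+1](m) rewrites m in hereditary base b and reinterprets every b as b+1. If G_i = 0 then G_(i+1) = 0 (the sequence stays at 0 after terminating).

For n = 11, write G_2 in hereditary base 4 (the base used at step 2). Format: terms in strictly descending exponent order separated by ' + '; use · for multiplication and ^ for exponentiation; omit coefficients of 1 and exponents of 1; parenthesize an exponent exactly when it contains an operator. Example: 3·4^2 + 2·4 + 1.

base 2: 11 = 2^(2 + 1) + 2 + 1; at 3: 3^(3 + 1) + 3 + 1 = 85; next = 84
base 3: 84 = 3^(3 + 1) + 3; at 4: 4^(4 + 1) + 4 = 1028; next = 1027
base 4: 1027 = 4^(4 + 1) + 3; at 5: 5^(5 + 1) + 3 = 15628; next = 15627

4^(4 + 1) + 3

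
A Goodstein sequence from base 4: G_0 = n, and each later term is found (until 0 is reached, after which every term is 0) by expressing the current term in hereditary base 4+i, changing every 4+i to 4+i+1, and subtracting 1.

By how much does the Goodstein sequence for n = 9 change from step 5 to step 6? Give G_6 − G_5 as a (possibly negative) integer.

0

step 0: 9 = 2·4 + 1; sub 5 for 4: 2·5 + 1; = 11; G_1 = 11−1 = 10
step 1: 10 = 2·5; sub 6 for 5: 2·6; = 12; G_2 = 12−1 = 11
step 2: 11 = 6 + 5; sub 7 for 6: 7 + 5; = 12; G_3 = 12−1 = 11
step 3: 11 = 7 + 4; sub 8 for 7: 8 + 4; = 12; G_4 = 12−1 = 11
step 4: 11 = 8 + 3; sub 9 for 8: 9 + 3; = 12; G_5 = 12−1 = 11
step 5: 11 = 9 + 2; sub 10 for 9: 10 + 2; = 12; G_6 = 12−1 = 11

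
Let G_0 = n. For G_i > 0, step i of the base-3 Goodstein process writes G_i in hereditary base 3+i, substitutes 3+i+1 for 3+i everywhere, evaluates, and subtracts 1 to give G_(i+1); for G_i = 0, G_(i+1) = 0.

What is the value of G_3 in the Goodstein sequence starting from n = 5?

step 0: 5 = 3 + 2; sub 4 for 3: 4 + 2; = 6; G_1 = 6−1 = 5
step 1: 5 = 4 + 1; sub 5 for 4: 5 + 1; = 6; G_2 = 6−1 = 5
step 2: 5 = 5; sub 6 for 5: 6; = 6; G_3 = 6−1 = 5
step 3: 5 = 5; sub 7 for 6: 5; = 5; G_4 = 5−1 = 4

5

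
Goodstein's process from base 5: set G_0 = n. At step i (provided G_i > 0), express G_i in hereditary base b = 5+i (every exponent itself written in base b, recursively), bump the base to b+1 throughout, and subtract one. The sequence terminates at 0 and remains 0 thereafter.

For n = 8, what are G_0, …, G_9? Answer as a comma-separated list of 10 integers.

8, 8, 8, 8, 8, 7, 6, 5, 4, 3

(0) 8|_5 = 5 + 3 ↦ 6 + 3|_6 = 9 ⇒ 8
(1) 8|_6 = 6 + 2 ↦ 7 + 2|_7 = 9 ⇒ 8
(2) 8|_7 = 7 + 1 ↦ 8 + 1|_8 = 9 ⇒ 8
(3) 8|_8 = 8 ↦ 9|_9 = 9 ⇒ 8
(4) 8|_9 = 8 ↦ 8|_10 = 8 ⇒ 7
(5) 7|_10 = 7 ↦ 7|_11 = 7 ⇒ 6
(6) 6|_11 = 6 ↦ 6|_12 = 6 ⇒ 5
(7) 5|_12 = 5 ↦ 5|_13 = 5 ⇒ 4
(8) 4|_13 = 4 ↦ 4|_14 = 4 ⇒ 3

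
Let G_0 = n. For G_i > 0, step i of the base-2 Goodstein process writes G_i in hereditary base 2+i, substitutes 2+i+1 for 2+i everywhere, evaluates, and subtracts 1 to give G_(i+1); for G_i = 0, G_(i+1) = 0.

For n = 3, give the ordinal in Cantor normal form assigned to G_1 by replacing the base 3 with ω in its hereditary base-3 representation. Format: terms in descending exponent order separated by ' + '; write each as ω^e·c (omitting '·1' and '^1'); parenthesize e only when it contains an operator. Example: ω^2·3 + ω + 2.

step 0: 3 = 2 + 1; sub 3 for 2: 3 + 1; = 4; G_1 = 4−1 = 3
step 1: 3 = 3; sub 4 for 3: 4; = 4; G_2 = 4−1 = 3

ω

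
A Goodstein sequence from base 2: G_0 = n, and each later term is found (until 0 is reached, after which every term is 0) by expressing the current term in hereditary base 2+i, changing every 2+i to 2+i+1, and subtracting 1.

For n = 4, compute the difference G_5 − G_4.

26

base 2: 4 = 2^2; at 3: 3^3 = 27; next = 26
base 3: 26 = 2·3^2 + 2·3 + 2; at 4: 2·4^2 + 2·4 + 2 = 42; next = 41
base 4: 41 = 2·4^2 + 2·4 + 1; at 5: 2·5^2 + 2·5 + 1 = 61; next = 60
base 5: 60 = 2·5^2 + 2·5; at 6: 2·6^2 + 2·6 = 84; next = 83
base 6: 83 = 2·6^2 + 6 + 5; at 7: 2·7^2 + 7 + 5 = 110; next = 109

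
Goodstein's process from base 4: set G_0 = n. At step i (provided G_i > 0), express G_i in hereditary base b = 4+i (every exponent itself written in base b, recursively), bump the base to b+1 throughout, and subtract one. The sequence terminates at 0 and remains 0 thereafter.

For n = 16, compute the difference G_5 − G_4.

i=0: 16 = 4^2 (b=4); 4→5: 5^2 = 25; 25−1 = 24
i=1: 24 = 4·5 + 4 (b=5); 5→6: 4·6 + 4 = 28; 28−1 = 27
i=2: 27 = 4·6 + 3 (b=6); 6→7: 4·7 + 3 = 31; 31−1 = 30
i=3: 30 = 4·7 + 2 (b=7); 7→8: 4·8 + 2 = 34; 34−1 = 33
i=4: 33 = 4·8 + 1 (b=8); 8→9: 4·9 + 1 = 37; 37−1 = 36

3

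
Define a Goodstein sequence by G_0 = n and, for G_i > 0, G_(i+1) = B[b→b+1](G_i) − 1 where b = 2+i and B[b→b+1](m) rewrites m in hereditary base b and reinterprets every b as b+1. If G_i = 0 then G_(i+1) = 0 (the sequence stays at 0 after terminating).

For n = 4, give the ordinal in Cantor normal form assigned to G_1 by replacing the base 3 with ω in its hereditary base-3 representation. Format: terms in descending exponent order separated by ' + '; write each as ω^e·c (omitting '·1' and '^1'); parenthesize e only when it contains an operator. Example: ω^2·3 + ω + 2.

ω^2·2 + ω·2 + 2

base 2: 4 = 2^2; at 3: 3^3 = 27; next = 26
base 3: 26 = 2·3^2 + 2·3 + 2; at 4: 2·4^2 + 2·4 + 2 = 42; next = 41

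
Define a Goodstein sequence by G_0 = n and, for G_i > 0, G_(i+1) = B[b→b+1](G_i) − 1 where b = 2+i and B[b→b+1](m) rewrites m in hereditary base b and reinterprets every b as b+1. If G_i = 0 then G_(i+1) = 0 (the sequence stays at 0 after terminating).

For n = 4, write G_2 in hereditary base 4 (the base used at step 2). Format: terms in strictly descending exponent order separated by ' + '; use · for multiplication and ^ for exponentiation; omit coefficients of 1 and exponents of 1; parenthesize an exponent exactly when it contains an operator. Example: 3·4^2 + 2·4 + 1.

[0] 4 ≡ 2^2 (base 2). Lift 3: 27. −1: 26.
[1] 26 ≡ 2·3^2 + 2·3 + 2 (base 3). Lift 4: 42. −1: 41.
[2] 41 ≡ 2·4^2 + 2·4 + 1 (base 4). Lift 5: 61. −1: 60.

2·4^2 + 2·4 + 1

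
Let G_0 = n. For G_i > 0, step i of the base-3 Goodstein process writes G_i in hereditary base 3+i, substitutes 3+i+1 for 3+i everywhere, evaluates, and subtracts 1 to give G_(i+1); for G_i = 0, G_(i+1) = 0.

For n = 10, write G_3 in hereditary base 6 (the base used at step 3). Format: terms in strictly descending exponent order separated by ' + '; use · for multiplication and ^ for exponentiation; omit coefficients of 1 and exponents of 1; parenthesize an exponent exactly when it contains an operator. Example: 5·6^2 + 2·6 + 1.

G_0 = 10. HB_3(10) = 3^2 + 1. Bump = 17. G_1 = 16.
G_1 = 16. HB_4(16) = 4^2. Bump = 25. G_2 = 24.
G_2 = 24. HB_5(24) = 4·5 + 4. Bump = 28. G_3 = 27.
G_3 = 27. HB_6(27) = 4·6 + 3. Bump = 31. G_4 = 30.

4·6 + 3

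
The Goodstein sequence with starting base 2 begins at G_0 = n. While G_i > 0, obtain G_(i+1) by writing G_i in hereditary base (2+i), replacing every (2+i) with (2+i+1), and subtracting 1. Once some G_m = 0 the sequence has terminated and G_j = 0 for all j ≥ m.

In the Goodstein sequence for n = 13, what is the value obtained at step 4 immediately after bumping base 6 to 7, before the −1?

5765999

G_0=13  [base 2] 2^(2 + 1) + 2^2 + 1  →[2↦3]→  3^(3 + 1) + 3^3 + 1 = 109  −1 ⇒ G_1=108
G_1=108  [base 3] 3^(3 + 1) + 3^3  →[3↦4]→  4^(4 + 1) + 4^4 = 1280  −1 ⇒ G_2=1279
G_2=1279  [base 4] 4^(4 + 1) + 3·4^3 + 3·4^2 + 3·4 + 3  →[4↦5]→  5^(5 + 1) + 3·5^3 + 3·5^2 + 3·5 + 3 = 16093  −1 ⇒ G_3=16092
G_3=16092  [base 5] 5^(5 + 1) + 3·5^3 + 3·5^2 + 3·5 + 2  →[5↦6]→  6^(6 + 1) + 3·6^3 + 3·6^2 + 3·6 + 2 = 280712  −1 ⇒ G_4=280711
G_4=280711  [base 6] 6^(6 + 1) + 3·6^3 + 3·6^2 + 3·6 + 1  →[6↦7]→  7^(7 + 1) + 3·7^3 + 3·7^2 + 3·7 + 1 = 5765999  −1 ⇒ G_5=5765998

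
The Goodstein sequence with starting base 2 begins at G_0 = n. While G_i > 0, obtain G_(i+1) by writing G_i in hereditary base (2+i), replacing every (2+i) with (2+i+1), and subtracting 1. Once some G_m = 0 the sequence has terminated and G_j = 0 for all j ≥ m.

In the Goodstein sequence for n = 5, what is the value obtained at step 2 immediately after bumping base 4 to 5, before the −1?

468

5 —HB2→ 2^2 + 1 —bump→ 3^3 + 1 = 28 —(−1)→ 27
27 —HB3→ 3^3 —bump→ 4^4 = 256 —(−1)→ 255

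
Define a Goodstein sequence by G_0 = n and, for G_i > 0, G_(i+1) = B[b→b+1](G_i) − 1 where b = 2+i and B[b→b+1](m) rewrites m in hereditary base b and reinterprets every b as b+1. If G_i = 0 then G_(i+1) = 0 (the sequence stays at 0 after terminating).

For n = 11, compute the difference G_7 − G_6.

G_0=11  [base 2] 2^(2 + 1) + 2 + 1  →[2↦3]→  3^(3 + 1) + 3 + 1 = 85  −1 ⇒ G_1=84
G_1=84  [base 3] 3^(3 + 1) + 3  →[3↦4]→  4^(4 + 1) + 4 = 1028  −1 ⇒ G_2=1027
G_2=1027  [base 4] 4^(4 + 1) + 3  →[4↦5]→  5^(5 + 1) + 3 = 15628  −1 ⇒ G_3=15627
G_3=15627  [base 5] 5^(5 + 1) + 2  →[5↦6]→  6^(6 + 1) + 2 = 279938  −1 ⇒ G_4=279937
G_4=279937  [base 6] 6^(6 + 1) + 1  →[6↦7]→  7^(7 + 1) + 1 = 5764802  −1 ⇒ G_5=5764801
G_5=5764801  [base 7] 7^(7 + 1)  →[7↦8]→  8^(8 + 1) = 134217728  −1 ⇒ G_6=134217727
G_6=134217727  [base 8] 7·8^8 + 7·8^7 + 7·8^6 + 7·8^5 + 7·8^4 + 7·8^3 + 7·8^2 + 7·8 + 7  →[8↦9]→  7·9^9 + 7·9^7 + 7·9^6 + 7·9^5 + 7·9^4 + 7·9^3 + 7·9^2 + 7·9 + 7 = 2749609303  −1 ⇒ G_7=2749609302

2615391575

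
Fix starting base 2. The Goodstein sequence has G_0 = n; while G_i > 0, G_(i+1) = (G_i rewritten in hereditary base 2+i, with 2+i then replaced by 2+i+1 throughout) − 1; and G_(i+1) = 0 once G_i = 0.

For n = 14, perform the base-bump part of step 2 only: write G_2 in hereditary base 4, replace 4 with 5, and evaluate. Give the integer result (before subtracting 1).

18751

[0] 14 ≡ 2^(2 + 1) + 2^2 + 2 (base 2). Lift 3: 111. −1: 110.
[1] 110 ≡ 3^(3 + 1) + 3^3 + 2 (base 3). Lift 4: 1282. −1: 1281.
[2] 1281 ≡ 4^(4 + 1) + 4^4 + 1 (base 4). Lift 5: 18751. −1: 18750.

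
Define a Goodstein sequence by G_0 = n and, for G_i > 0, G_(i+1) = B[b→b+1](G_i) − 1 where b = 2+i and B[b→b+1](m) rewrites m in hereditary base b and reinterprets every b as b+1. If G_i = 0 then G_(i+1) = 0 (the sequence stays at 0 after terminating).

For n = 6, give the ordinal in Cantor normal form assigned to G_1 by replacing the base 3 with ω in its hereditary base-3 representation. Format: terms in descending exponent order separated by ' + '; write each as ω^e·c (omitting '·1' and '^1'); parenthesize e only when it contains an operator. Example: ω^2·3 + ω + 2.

i=0: 6 = 2^2 + 2 (b=2); 2→3: 3^3 + 3 = 30; 30−1 = 29
i=1: 29 = 3^3 + 2 (b=3); 3→4: 4^4 + 2 = 258; 258−1 = 257

ω^ω + 2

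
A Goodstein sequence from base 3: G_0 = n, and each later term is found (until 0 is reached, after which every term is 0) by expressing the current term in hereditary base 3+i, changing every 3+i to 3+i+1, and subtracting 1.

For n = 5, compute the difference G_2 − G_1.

G_0=5  [base 3] 3 + 2  →[3↦4]→  4 + 2 = 6  −1 ⇒ G_1=5
G_1=5  [base 4] 4 + 1  →[4↦5]→  5 + 1 = 6  −1 ⇒ G_2=5

0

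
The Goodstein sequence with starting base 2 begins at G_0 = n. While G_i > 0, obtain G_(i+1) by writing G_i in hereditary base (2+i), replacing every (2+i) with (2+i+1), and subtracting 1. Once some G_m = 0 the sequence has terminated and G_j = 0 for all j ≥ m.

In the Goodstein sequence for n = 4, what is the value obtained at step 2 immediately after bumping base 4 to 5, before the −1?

base 2: 4 = 2^2; at 3: 3^3 = 27; next = 26
base 3: 26 = 2·3^2 + 2·3 + 2; at 4: 2·4^2 + 2·4 + 2 = 42; next = 41
base 4: 41 = 2·4^2 + 2·4 + 1; at 5: 2·5^2 + 2·5 + 1 = 61; next = 60

61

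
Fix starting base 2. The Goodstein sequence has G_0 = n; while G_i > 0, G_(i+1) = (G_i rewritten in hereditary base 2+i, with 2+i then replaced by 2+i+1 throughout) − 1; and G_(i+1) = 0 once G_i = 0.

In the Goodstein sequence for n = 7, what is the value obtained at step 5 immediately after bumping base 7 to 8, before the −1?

16777216

base 2: 7 = 2^2 + 2 + 1; at 3: 3^3 + 3 + 1 = 31; next = 30
base 3: 30 = 3^3 + 3; at 4: 4^4 + 4 = 260; next = 259
base 4: 259 = 4^4 + 3; at 5: 5^5 + 3 = 3128; next = 3127
base 5: 3127 = 5^5 + 2; at 6: 6^6 + 2 = 46658; next = 46657
base 6: 46657 = 6^6 + 1; at 7: 7^7 + 1 = 823544; next = 823543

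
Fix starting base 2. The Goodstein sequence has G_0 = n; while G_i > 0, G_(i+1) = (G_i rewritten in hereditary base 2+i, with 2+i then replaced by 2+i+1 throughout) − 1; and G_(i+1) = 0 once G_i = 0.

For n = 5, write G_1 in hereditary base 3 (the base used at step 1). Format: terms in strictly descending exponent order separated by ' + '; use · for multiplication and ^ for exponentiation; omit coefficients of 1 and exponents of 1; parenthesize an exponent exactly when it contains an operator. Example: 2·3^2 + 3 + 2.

base 2: 5 = 2^2 + 1; at 3: 3^3 + 1 = 28; next = 27
base 3: 27 = 3^3; at 4: 4^4 = 256; next = 255

3^3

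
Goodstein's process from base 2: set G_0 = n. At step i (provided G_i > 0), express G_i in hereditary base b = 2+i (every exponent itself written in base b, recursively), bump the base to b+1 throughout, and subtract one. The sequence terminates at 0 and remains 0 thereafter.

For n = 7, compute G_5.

823543

[0] 7 ≡ 2^2 + 2 + 1 (base 2). Lift 3: 31. −1: 30.
[1] 30 ≡ 3^3 + 3 (base 3). Lift 4: 260. −1: 259.
[2] 259 ≡ 4^4 + 3 (base 4). Lift 5: 3128. −1: 3127.
[3] 3127 ≡ 5^5 + 2 (base 5). Lift 6: 46658. −1: 46657.
[4] 46657 ≡ 6^6 + 1 (base 6). Lift 7: 823544. −1: 823543.
[5] 823543 ≡ 7^7 (base 7). Lift 8: 16777216. −1: 16777215.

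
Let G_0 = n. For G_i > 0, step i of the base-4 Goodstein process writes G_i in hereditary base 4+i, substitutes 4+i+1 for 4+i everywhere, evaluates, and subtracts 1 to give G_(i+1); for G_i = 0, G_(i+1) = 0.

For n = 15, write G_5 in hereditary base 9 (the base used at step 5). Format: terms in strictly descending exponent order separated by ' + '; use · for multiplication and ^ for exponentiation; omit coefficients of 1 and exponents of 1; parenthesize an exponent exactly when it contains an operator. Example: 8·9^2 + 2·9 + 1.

G_0=15  [base 4] 3·4 + 3  →[4↦5]→  3·5 + 3 = 18  −1 ⇒ G_1=17
G_1=17  [base 5] 3·5 + 2  →[5↦6]→  3·6 + 2 = 20  −1 ⇒ G_2=19
G_2=19  [base 6] 3·6 + 1  →[6↦7]→  3·7 + 1 = 22  −1 ⇒ G_3=21
G_3=21  [base 7] 3·7  →[7↦8]→  3·8 = 24  −1 ⇒ G_4=23
G_4=23  [base 8] 2·8 + 7  →[8↦9]→  2·9 + 7 = 25  −1 ⇒ G_5=24

2·9 + 6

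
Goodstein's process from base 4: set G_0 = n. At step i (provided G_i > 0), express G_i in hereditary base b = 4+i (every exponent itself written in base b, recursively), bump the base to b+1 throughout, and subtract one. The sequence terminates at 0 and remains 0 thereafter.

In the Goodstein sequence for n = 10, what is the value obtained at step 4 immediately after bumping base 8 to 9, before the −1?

[0] 10 ≡ 2·4 + 2 (base 4). Lift 5: 12. −1: 11.
[1] 11 ≡ 2·5 + 1 (base 5). Lift 6: 13. −1: 12.
[2] 12 ≡ 2·6 (base 6). Lift 7: 14. −1: 13.
[3] 13 ≡ 7 + 6 (base 7). Lift 8: 14. −1: 13.
[4] 13 ≡ 8 + 5 (base 8). Lift 9: 14. −1: 13.

14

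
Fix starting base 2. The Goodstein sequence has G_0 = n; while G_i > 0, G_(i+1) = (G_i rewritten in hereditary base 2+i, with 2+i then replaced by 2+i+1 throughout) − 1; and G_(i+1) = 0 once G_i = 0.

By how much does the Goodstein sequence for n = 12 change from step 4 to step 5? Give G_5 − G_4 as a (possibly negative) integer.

[0] 12 ≡ 2^(2 + 1) + 2^2 (base 2). Lift 3: 108. −1: 107.
[1] 107 ≡ 3^(3 + 1) + 2·3^2 + 2·3 + 2 (base 3). Lift 4: 1066. −1: 1065.
[2] 1065 ≡ 4^(4 + 1) + 2·4^2 + 2·4 + 1 (base 4). Lift 5: 15686. −1: 15685.
[3] 15685 ≡ 5^(5 + 1) + 2·5^2 + 2·5 (base 5). Lift 6: 280020. −1: 280019.
[4] 280019 ≡ 6^(6 + 1) + 2·6^2 + 6 + 5 (base 6). Lift 7: 5764911. −1: 5764910.

5484891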